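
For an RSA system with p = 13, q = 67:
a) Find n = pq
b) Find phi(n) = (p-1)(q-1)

Step 1: n = p * q = 13 * 67 = 871.
Step 2: phi(n) = (p-1)(q-1) = 12 * 66 = 792.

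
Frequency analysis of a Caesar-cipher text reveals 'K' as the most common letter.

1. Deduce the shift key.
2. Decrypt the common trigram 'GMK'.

Step 1: In English, 'E' is the most frequent letter (12.7%).
Step 2: The most frequent ciphertext letter is 'K' (position 10).
Step 3: Shift = (10 - 4) mod 26 = 6.
Step 4: Decrypt 'GMK' by shifting back 6:
  G -> A
  M -> G
  K -> E
Step 5: 'GMK' decrypts to 'AGE'.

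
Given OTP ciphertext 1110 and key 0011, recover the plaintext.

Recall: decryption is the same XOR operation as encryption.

Step 1: XOR ciphertext with key:
  Ciphertext: 1110
  Key:        0011
  XOR:        1101
Step 2: Plaintext = 1101 = 13 in decimal.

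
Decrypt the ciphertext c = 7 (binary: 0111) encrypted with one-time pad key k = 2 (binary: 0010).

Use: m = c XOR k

Step 1: XOR ciphertext with key:
  Ciphertext: 0111
  Key:        0010
  XOR:        0101
Step 2: Plaintext = 0101 = 5 in decimal.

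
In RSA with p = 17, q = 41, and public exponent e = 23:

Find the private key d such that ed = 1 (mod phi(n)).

Step 1: n = 17 * 41 = 697.
Step 2: phi(n) = 16 * 40 = 640.
Step 3: Find d such that 23 * d = 1 (mod 640).
Step 4: d = 23^(-1) mod 640 = 167.
Verification: 23 * 167 = 3841 = 6 * 640 + 1.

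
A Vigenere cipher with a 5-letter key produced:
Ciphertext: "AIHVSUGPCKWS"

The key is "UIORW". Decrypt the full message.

Step 1: Key 'UIORW' has length 5. Extended key: UIORWUIORWUI
Step 2: Decrypt each position:
  A(0) - U(20) = 6 = G
  I(8) - I(8) = 0 = A
  H(7) - O(14) = 19 = T
  V(21) - R(17) = 4 = E
  S(18) - W(22) = 22 = W
  U(20) - U(20) = 0 = A
  G(6) - I(8) = 24 = Y
  P(15) - O(14) = 1 = B
  C(2) - R(17) = 11 = L
  K(10) - W(22) = 14 = O
  W(22) - U(20) = 2 = C
  S(18) - I(8) = 10 = K
Plaintext: GATEWAYBLOCK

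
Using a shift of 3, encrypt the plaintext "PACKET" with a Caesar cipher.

Step 1: For each letter, shift forward by 3 positions (mod 26).
  P (position 15) -> position (15+3) mod 26 = 18 -> S
  A (position 0) -> position (0+3) mod 26 = 3 -> D
  C (position 2) -> position (2+3) mod 26 = 5 -> F
  K (position 10) -> position (10+3) mod 26 = 13 -> N
  E (position 4) -> position (4+3) mod 26 = 7 -> H
  T (position 19) -> position (19+3) mod 26 = 22 -> W
Result: SDFNHW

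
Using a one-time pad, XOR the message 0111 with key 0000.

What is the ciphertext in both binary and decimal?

Step 1: Write out the XOR operation bit by bit:
  Message: 0111
  Key:     0000
  XOR:     0111
Step 2: Convert to decimal: 0111 = 7.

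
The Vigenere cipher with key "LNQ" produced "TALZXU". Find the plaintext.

Step 1: Extend key: LNQLNQ
Step 2: Decrypt each letter (c - k) mod 26:
  T(19) - L(11) = (19-11) mod 26 = 8 = I
  A(0) - N(13) = (0-13) mod 26 = 13 = N
  L(11) - Q(16) = (11-16) mod 26 = 21 = V
  Z(25) - L(11) = (25-11) mod 26 = 14 = O
  X(23) - N(13) = (23-13) mod 26 = 10 = K
  U(20) - Q(16) = (20-16) mod 26 = 4 = E
Plaintext: INVOKE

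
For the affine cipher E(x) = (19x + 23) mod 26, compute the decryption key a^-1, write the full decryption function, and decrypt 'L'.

Step 1: Find a^-1, the modular inverse of 19 mod 26.
Step 2: We need 19 * a^-1 = 1 (mod 26).
Step 3: 19 * 11 = 209 = 8 * 26 + 1, so a^-1 = 11.
Step 4: D(y) = 11(y - 23) mod 26.
Step 5: Apply to 'L' (y = 11): D(11) = 11 * (11 - 23) mod 26 = 11 * -12 mod 26 = 24 -> 'Y'.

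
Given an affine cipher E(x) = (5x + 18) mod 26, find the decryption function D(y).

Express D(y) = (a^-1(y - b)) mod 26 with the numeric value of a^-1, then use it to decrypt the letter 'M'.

Step 1: Find a^-1, the modular inverse of 5 mod 26.
Step 2: We need 5 * a^-1 = 1 (mod 26).
Step 3: 5 * 21 = 105 = 4 * 26 + 1, so a^-1 = 21.
Step 4: D(y) = 21(y - 18) mod 26.
Step 5: Apply to 'M' (y = 12): D(12) = 21 * (12 - 18) mod 26 = 21 * -6 mod 26 = 4 -> 'E'.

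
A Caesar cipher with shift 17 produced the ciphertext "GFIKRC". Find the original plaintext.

Step 1: Reverse the shift by subtracting 17 from each letter position.
  G (position 6) -> position (6-17) mod 26 = 15 -> P
  F (position 5) -> position (5-17) mod 26 = 14 -> O
  I (position 8) -> position (8-17) mod 26 = 17 -> R
  K (position 10) -> position (10-17) mod 26 = 19 -> T
  R (position 17) -> position (17-17) mod 26 = 0 -> A
  C (position 2) -> position (2-17) mod 26 = 11 -> L
Decrypted message: PORTAL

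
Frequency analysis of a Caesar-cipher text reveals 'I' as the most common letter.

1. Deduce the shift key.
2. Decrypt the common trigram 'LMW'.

Step 1: In English, 'E' is the most frequent letter (12.7%).
Step 2: The most frequent ciphertext letter is 'I' (position 8).
Step 3: Shift = (8 - 4) mod 26 = 4.
Step 4: Decrypt 'LMW' by shifting back 4:
  L -> H
  M -> I
  W -> S
Step 5: 'LMW' decrypts to 'HIS'.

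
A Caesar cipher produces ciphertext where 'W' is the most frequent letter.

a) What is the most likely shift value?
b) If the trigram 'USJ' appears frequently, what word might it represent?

Step 1: In English, 'E' is the most frequent letter (12.7%).
Step 2: The most frequent ciphertext letter is 'W' (position 22).
Step 3: Shift = (22 - 4) mod 26 = 18.
Step 4: Decrypt 'USJ' by shifting back 18:
  U -> C
  S -> A
  J -> R
Step 5: 'USJ' decrypts to 'CAR'.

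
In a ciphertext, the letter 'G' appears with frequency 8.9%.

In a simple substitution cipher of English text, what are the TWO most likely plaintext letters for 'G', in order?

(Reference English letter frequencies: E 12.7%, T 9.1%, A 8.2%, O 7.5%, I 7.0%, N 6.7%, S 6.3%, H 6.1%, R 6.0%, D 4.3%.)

Step 1: Observed frequency of 'G' is 8.9%.
Step 2: Compute distances to each reference frequency and sort:
  T (9.1%): difference = 0.2% <-- BEST
  A (8.2%): difference = 0.7% <-- RUNNER-UP
  O (7.5%): difference = 1.4%
  I (7.0%): difference = 1.9%
  N (6.7%): difference = 2.2%
Step 3: Most likely is 'T' (9.1%, diff 0.2%); second most likely is 'A' (8.2%, diff 0.7%).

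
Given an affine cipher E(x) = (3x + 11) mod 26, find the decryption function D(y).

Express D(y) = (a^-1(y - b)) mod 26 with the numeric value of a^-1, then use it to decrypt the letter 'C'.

Step 1: Find a^-1, the modular inverse of 3 mod 26.
Step 2: We need 3 * a^-1 = 1 (mod 26).
Step 3: 3 * 9 = 27 = 1 * 26 + 1, so a^-1 = 9.
Step 4: D(y) = 9(y - 11) mod 26.
Step 5: Apply to 'C' (y = 2): D(2) = 9 * (2 - 11) mod 26 = 9 * -9 mod 26 = 23 -> 'X'.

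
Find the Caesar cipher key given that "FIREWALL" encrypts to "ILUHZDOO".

Step 1: Compare first letters: F (position 5) -> I (position 8).
Step 2: Shift = (8 - 5) mod 26 = 3.
The shift value is 3.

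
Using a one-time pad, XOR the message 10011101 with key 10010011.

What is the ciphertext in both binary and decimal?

Step 1: Write out the XOR operation bit by bit:
  Message: 10011101
  Key:     10010011
  XOR:     00001110
Step 2: Convert to decimal: 00001110 = 14.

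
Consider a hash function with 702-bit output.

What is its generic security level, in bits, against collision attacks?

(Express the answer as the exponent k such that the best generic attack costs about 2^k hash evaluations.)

Step 1: The hash has a 702-bit output.
Step 2: Collision resistance means it should be infeasible to find any x != y with h(x) = h(y).
By the birthday bound, a generic collision search succeeds after about sqrt(2^702) = 2^(702/2) = 2^351 evaluations.
Step 3: Security level = 351 bits.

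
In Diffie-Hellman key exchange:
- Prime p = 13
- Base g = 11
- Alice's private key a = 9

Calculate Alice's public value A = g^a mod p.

Step 1: A = g^a mod p = 11^9 mod 13.
  11^1 mod 13 = 11
  11^2 mod 13 = (11 * 11) mod 13 = 4
  11^3 mod 13 = (4 * 11) mod 13 = 5
  11^4 mod 13 = (5 * 11) mod 13 = 3
  11^5 mod 13 = (3 * 11) mod 13 = 7
  11^6 mod 13 = (7 * 11) mod 13 = 12
  11^7 mod 13 = (12 * 11) mod 13 = 2
  11^8 mod 13 = (2 * 11) mod 13 = 9
  11^9 mod 13 = (9 * 11) mod 13 = 8
Result: A = 8.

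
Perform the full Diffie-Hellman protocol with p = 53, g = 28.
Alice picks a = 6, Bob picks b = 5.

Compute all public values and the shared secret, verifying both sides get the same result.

Step 1: A = g^a mod p = 28^6 mod 53 = 47.
Step 2: B = g^b mod p = 28^5 mod 53 = 49.
Step 3: Alice computes s = B^a mod p = 49^6 mod 53 = 15.
Step 4: Bob computes s = A^b mod p = 47^5 mod 53 = 15.
Both sides agree: shared secret = 15.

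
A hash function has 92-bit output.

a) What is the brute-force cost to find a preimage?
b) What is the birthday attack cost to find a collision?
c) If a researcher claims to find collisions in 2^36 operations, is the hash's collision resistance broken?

Step 1: Preimage resistance requires brute-force of 2^92 operations.
Step 2: Collision resistance (birthday bound) = 2^(92/2) = 2^46.
Step 3: The claimed attack costs 2^36 operations.
Step 4: Since 2^36 < 2^46, the claimed attack beats the generic birthday bound, so collision resistance is broken.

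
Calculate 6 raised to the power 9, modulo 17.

Step 1: Compute 6^9 mod 17 step by step, reducing modulo 17 at each step.
  6^1 mod 17 = 6
  6^2 mod 17 = (6 * 6) mod 17 = 2
  6^3 mod 17 = (2 * 6) mod 17 = 12
  6^4 mod 17 = (12 * 6) mod 17 = 4
  6^5 mod 17 = (4 * 6) mod 17 = 7
  6^6 mod 17 = (7 * 6) mod 17 = 8
  6^7 mod 17 = (8 * 6) mod 17 = 14
  6^8 mod 17 = (14 * 6) mod 17 = 16
  6^9 mod 17 = (16 * 6) mod 17 = 11
Step 2: Result = 11.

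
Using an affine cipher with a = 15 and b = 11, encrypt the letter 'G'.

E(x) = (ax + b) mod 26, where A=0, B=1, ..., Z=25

Step 1: Convert 'G' to number: x = 6.
Step 2: E(6) = (15 * 6 + 11) mod 26 = 101 mod 26 = 23.
Step 3: Convert 23 back to letter: X.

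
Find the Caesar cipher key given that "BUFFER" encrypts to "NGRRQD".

Step 1: Compare first letters: B (position 1) -> N (position 13).
Step 2: Shift = (13 - 1) mod 26 = 12.
The shift value is 12.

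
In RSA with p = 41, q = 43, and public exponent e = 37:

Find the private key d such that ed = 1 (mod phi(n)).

Step 1: n = 41 * 43 = 1763.
Step 2: phi(n) = 40 * 42 = 1680.
Step 3: Find d such that 37 * d = 1 (mod 1680).
Step 4: d = 37^(-1) mod 1680 = 1453.
Verification: 37 * 1453 = 53761 = 32 * 1680 + 1.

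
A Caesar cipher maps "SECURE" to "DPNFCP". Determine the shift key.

Step 1: Compare first letters: S (position 18) -> D (position 3).
Step 2: Shift = (3 - 18) mod 26 = 11.
The shift value is 11.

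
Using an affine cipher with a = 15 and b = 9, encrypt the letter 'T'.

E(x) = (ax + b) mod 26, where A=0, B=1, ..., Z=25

Step 1: Convert 'T' to number: x = 19.
Step 2: E(19) = (15 * 19 + 9) mod 26 = 294 mod 26 = 8.
Step 3: Convert 8 back to letter: I.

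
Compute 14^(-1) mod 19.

Step 1: We need x such that 14 * x = 1 (mod 19).
Step 2: Using the extended Euclidean algorithm or trial:
  14 * 15 = 210 = 11 * 19 + 1.
Step 3: Since 210 mod 19 = 1, the inverse is x = 15.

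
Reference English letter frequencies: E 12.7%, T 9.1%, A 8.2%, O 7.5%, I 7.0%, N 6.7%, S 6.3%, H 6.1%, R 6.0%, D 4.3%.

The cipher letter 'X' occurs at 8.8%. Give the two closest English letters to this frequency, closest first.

Step 1: Observed frequency of 'X' is 8.8%.
Step 2: Compute distances to each reference frequency and sort:
  T (9.1%): difference = 0.3% <-- BEST
  A (8.2%): difference = 0.6% <-- RUNNER-UP
  O (7.5%): difference = 1.3%
  I (7.0%): difference = 1.8%
  N (6.7%): difference = 2.1%
Step 3: Most likely is 'T' (9.1%, diff 0.3%); second most likely is 'A' (8.2%, diff 0.6%).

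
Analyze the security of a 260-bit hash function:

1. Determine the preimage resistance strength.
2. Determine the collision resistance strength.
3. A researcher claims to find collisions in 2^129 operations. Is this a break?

Step 1: Preimage resistance requires brute-force of 2^260 operations.
Step 2: Collision resistance (birthday bound) = 2^(260/2) = 2^130.
Step 3: The claimed attack costs 2^129 operations.
Step 4: Since 2^129 < 2^130, the claimed attack beats the generic birthday bound, so collision resistance is broken.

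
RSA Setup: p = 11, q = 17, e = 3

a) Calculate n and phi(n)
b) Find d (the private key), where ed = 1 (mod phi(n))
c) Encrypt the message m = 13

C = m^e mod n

Step 1: n = 11 * 17 = 187.
Step 2: phi(n) = (11-1)(17-1) = 10 * 16 = 160.
Step 3: Find d = 3^(-1) mod 160 = 107.
  Verify: 3 * 107 = 321 = 1 (mod 160).
Step 4: C = 13^3 mod 187 = 140.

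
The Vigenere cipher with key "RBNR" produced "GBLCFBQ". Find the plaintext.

Step 1: Extend key: RBNRRBN
Step 2: Decrypt each letter (c - k) mod 26:
  G(6) - R(17) = (6-17) mod 26 = 15 = P
  B(1) - B(1) = (1-1) mod 26 = 0 = A
  L(11) - N(13) = (11-13) mod 26 = 24 = Y
  C(2) - R(17) = (2-17) mod 26 = 11 = L
  F(5) - R(17) = (5-17) mod 26 = 14 = O
  B(1) - B(1) = (1-1) mod 26 = 0 = A
  Q(16) - N(13) = (16-13) mod 26 = 3 = D
Plaintext: PAYLOAD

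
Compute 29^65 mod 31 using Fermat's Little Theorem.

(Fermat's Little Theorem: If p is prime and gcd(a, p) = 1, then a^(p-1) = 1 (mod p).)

Step 1: Since 31 is prime, by Fermat's Little Theorem: 29^30 = 1 (mod 31).
Step 2: Reduce exponent: 65 mod 30 = 5.
Step 3: So 29^65 = 29^5 (mod 31).
Step 4: 29^5 mod 31 = 30.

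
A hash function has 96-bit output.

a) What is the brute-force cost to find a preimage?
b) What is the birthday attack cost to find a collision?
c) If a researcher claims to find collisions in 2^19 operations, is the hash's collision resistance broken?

Step 1: Preimage resistance requires brute-force of 2^96 operations.
Step 2: Collision resistance (birthday bound) = 2^(96/2) = 2^48.
Step 3: The claimed attack costs 2^19 operations.
Step 4: Since 2^19 < 2^48, the claimed attack beats the generic birthday bound, so collision resistance is broken.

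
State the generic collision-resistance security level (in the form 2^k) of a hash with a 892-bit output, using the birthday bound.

Step 1: The birthday paradox gives collision probability ~50% after sqrt(2^n) = 2^(n/2) hashes.
Step 2: For 892-bit output: 2^(892/2) = 2^446.
Step 3: Approximately 2^446 hash computations needed.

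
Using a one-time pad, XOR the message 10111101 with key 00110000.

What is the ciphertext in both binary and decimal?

Step 1: Write out the XOR operation bit by bit:
  Message: 10111101
  Key:     00110000
  XOR:     10001101
Step 2: Convert to decimal: 10001101 = 141.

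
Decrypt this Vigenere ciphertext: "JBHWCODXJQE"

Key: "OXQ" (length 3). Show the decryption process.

Step 1: Key 'OXQ' has length 3. Extended key: OXQOXQOXQOX
Step 2: Decrypt each position:
  J(9) - O(14) = 21 = V
  B(1) - X(23) = 4 = E
  H(7) - Q(16) = 17 = R
  W(22) - O(14) = 8 = I
  C(2) - X(23) = 5 = F
  O(14) - Q(16) = 24 = Y
  D(3) - O(14) = 15 = P
  X(23) - X(23) = 0 = A
  J(9) - Q(16) = 19 = T
  Q(16) - O(14) = 2 = C
  E(4) - X(23) = 7 = H
Plaintext: VERIFYPATCH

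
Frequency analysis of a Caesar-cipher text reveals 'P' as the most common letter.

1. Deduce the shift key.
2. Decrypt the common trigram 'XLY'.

Step 1: In English, 'E' is the most frequent letter (12.7%).
Step 2: The most frequent ciphertext letter is 'P' (position 15).
Step 3: Shift = (15 - 4) mod 26 = 11.
Step 4: Decrypt 'XLY' by shifting back 11:
  X -> M
  L -> A
  Y -> N
Step 5: 'XLY' decrypts to 'MAN'.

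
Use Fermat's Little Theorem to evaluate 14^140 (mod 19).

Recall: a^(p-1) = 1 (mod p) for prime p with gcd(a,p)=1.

Step 1: Since 19 is prime, by Fermat's Little Theorem: 14^18 = 1 (mod 19).
Step 2: Reduce exponent: 140 mod 18 = 14.
Step 3: So 14^140 = 14^14 (mod 19).
Step 4: 14^14 mod 19 = 9.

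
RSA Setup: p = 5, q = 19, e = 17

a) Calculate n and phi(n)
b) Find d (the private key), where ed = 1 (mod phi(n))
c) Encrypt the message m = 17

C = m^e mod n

Step 1: n = 5 * 19 = 95.
Step 2: phi(n) = (5-1)(19-1) = 4 * 18 = 72.
Step 3: Find d = 17^(-1) mod 72 = 17.
  Verify: 17 * 17 = 289 = 1 (mod 72).
Step 4: C = 17^17 mod 95 = 47.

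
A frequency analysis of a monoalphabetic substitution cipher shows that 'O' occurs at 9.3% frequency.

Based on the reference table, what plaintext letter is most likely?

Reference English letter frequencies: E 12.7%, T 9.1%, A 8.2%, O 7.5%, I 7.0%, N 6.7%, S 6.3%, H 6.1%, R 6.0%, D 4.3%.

Step 1: The observed frequency is 9.3%.
Step 2: Compare with English frequencies:
  E: 12.7% (difference: 3.4%)
  T: 9.1% (difference: 0.2%) <-- closest
  A: 8.2% (difference: 1.1%)
  O: 7.5% (difference: 1.8%)
  I: 7.0% (difference: 2.3%)
  N: 6.7% (difference: 2.6%)
  S: 6.3% (difference: 3.0%)
  H: 6.1% (difference: 3.2%)
  R: 6.0% (difference: 3.3%)
  D: 4.3% (difference: 5.0%)
Step 3: 'O' most likely represents 'T' (frequency 9.1%).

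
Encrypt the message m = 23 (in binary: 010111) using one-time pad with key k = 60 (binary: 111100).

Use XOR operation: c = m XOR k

Step 1: Write out the XOR operation bit by bit:
  Message: 010111
  Key:     111100
  XOR:     101011
Step 2: Convert to decimal: 101011 = 43.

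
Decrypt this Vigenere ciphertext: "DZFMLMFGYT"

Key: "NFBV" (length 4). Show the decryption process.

Step 1: Key 'NFBV' has length 4. Extended key: NFBVNFBVNF
Step 2: Decrypt each position:
  D(3) - N(13) = 16 = Q
  Z(25) - F(5) = 20 = U
  F(5) - B(1) = 4 = E
  M(12) - V(21) = 17 = R
  L(11) - N(13) = 24 = Y
  M(12) - F(5) = 7 = H
  F(5) - B(1) = 4 = E
  G(6) - V(21) = 11 = L
  Y(24) - N(13) = 11 = L
  T(19) - F(5) = 14 = O
Plaintext: QUERYHELLO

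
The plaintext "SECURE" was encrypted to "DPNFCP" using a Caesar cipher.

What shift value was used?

Step 1: Compare first letters: S (position 18) -> D (position 3).
Step 2: Shift = (3 - 18) mod 26 = 11.
The shift value is 11.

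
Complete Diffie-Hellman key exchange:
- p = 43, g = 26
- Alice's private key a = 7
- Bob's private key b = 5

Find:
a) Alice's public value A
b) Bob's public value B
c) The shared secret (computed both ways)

Step 1: A = g^a mod p = 26^7 mod 43 = 7.
Step 2: B = g^b mod p = 26^5 mod 43 = 3.
Step 3: Alice computes s = B^a mod p = 3^7 mod 43 = 37.
Step 4: Bob computes s = A^b mod p = 7^5 mod 43 = 37.
Both sides agree: shared secret = 37.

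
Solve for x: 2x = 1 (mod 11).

Step 1: We need x such that 2 * x = 1 (mod 11).
Step 2: Using the extended Euclidean algorithm or trial:
  2 * 6 = 12 = 1 * 11 + 1.
Step 3: Since 12 mod 11 = 1, the inverse is x = 6.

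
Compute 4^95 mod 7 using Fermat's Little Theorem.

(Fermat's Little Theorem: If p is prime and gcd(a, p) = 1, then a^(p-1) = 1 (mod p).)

Step 1: Since 7 is prime, by Fermat's Little Theorem: 4^6 = 1 (mod 7).
Step 2: Reduce exponent: 95 mod 6 = 5.
Step 3: So 4^95 = 4^5 (mod 7).
Step 4: 4^5 mod 7 = 2.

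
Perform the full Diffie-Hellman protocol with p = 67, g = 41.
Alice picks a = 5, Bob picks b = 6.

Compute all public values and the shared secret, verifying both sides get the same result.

Step 1: A = g^a mod p = 41^5 mod 67 = 2.
Step 2: B = g^b mod p = 41^6 mod 67 = 15.
Step 3: Alice computes s = B^a mod p = 15^5 mod 67 = 64.
Step 4: Bob computes s = A^b mod p = 2^6 mod 67 = 64.
Both sides agree: shared secret = 64.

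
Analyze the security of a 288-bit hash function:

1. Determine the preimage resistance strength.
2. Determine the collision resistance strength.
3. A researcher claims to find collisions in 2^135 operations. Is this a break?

Step 1: Preimage resistance requires brute-force of 2^288 operations.
Step 2: Collision resistance (birthday bound) = 2^(288/2) = 2^144.
Step 3: The claimed attack costs 2^135 operations.
Step 4: Since 2^135 < 2^144, the claimed attack beats the generic birthday bound, so collision resistance is broken.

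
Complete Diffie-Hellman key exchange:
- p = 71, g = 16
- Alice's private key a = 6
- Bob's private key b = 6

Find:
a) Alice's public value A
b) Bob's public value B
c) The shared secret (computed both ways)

Step 1: A = g^a mod p = 16^6 mod 71 = 58.
Step 2: B = g^b mod p = 16^6 mod 71 = 58.
Step 3: Alice computes s = B^a mod p = 58^6 mod 71 = 16.
Step 4: Bob computes s = A^b mod p = 58^6 mod 71 = 16.
Both sides agree: shared secret = 16.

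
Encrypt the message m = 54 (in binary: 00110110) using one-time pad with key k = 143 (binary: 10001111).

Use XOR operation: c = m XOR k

Step 1: Write out the XOR operation bit by bit:
  Message: 00110110
  Key:     10001111
  XOR:     10111001
Step 2: Convert to decimal: 10111001 = 185.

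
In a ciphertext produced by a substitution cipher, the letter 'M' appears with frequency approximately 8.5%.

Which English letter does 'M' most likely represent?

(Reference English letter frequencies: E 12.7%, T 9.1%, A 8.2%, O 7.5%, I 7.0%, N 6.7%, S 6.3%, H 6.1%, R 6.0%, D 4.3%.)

Step 1: The observed frequency is 8.5%.
Step 2: Compare with English frequencies:
  E: 12.7% (difference: 4.2%)
  T: 9.1% (difference: 0.6%)
  A: 8.2% (difference: 0.3%) <-- closest
  O: 7.5% (difference: 1.0%)
  I: 7.0% (difference: 1.5%)
  N: 6.7% (difference: 1.8%)
  S: 6.3% (difference: 2.2%)
  H: 6.1% (difference: 2.4%)
  R: 6.0% (difference: 2.5%)
  D: 4.3% (difference: 4.2%)
Step 3: 'M' most likely represents 'A' (frequency 8.2%).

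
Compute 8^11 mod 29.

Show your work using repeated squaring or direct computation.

Step 1: Compute 8^11 mod 29 step by step, reducing modulo 29 at each step.
  8^1 mod 29 = 8
  8^2 mod 29 = (8 * 8) mod 29 = 6
  8^3 mod 29 = (6 * 8) mod 29 = 19
  8^4 mod 29 = (19 * 8) mod 29 = 7
  8^5 mod 29 = (7 * 8) mod 29 = 27
  8^6 mod 29 = (27 * 8) mod 29 = 13
  8^7 mod 29 = (13 * 8) mod 29 = 17
  8^8 mod 29 = (17 * 8) mod 29 = 20
  8^9 mod 29 = (20 * 8) mod 29 = 15
  8^10 mod 29 = (15 * 8) mod 29 = 4
  8^11 mod 29 = (4 * 8) mod 29 = 3
Step 2: Result = 3.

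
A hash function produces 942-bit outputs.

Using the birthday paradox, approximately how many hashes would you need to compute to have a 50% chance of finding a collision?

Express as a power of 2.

Step 1: The birthday paradox gives collision probability ~50% after sqrt(2^n) = 2^(n/2) hashes.
Step 2: For 942-bit output: 2^(942/2) = 2^471.
Step 3: Approximately 2^471 hash computations needed.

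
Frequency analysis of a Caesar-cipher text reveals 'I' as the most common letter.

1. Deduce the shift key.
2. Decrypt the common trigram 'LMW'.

Step 1: In English, 'E' is the most frequent letter (12.7%).
Step 2: The most frequent ciphertext letter is 'I' (position 8).
Step 3: Shift = (8 - 4) mod 26 = 4.
Step 4: Decrypt 'LMW' by shifting back 4:
  L -> H
  M -> I
  W -> S
Step 5: 'LMW' decrypts to 'HIS'.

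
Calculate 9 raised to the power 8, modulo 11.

Step 1: Compute 9^8 mod 11 step by step, reducing modulo 11 at each step.
  9^1 mod 11 = 9
  9^2 mod 11 = (9 * 9) mod 11 = 4
  9^3 mod 11 = (4 * 9) mod 11 = 3
  9^4 mod 11 = (3 * 9) mod 11 = 5
  9^5 mod 11 = (5 * 9) mod 11 = 1
  9^6 mod 11 = (1 * 9) mod 11 = 9
  9^7 mod 11 = (9 * 9) mod 11 = 4
  9^8 mod 11 = (4 * 9) mod 11 = 3
Step 2: Result = 3.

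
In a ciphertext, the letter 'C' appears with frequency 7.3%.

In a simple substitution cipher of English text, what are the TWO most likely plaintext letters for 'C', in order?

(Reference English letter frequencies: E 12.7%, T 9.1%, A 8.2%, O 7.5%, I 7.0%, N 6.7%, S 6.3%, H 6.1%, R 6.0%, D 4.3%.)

Step 1: Observed frequency of 'C' is 7.3%.
Step 2: Compute distances to each reference frequency and sort:
  O (7.5%): difference = 0.2% <-- BEST
  I (7.0%): difference = 0.3% <-- RUNNER-UP
  N (6.7%): difference = 0.6%
  A (8.2%): difference = 0.9%
  S (6.3%): difference = 1.0%
Step 3: Most likely is 'O' (7.5%, diff 0.2%); second most likely is 'I' (7.0%, diff 0.3%).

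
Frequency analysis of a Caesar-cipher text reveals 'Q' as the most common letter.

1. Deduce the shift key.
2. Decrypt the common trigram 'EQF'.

Step 1: In English, 'E' is the most frequent letter (12.7%).
Step 2: The most frequent ciphertext letter is 'Q' (position 16).
Step 3: Shift = (16 - 4) mod 26 = 12.
Step 4: Decrypt 'EQF' by shifting back 12:
  E -> S
  Q -> E
  F -> T
Step 5: 'EQF' decrypts to 'SET'.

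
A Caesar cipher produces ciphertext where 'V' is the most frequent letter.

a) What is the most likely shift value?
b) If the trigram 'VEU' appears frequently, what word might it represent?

Step 1: In English, 'E' is the most frequent letter (12.7%).
Step 2: The most frequent ciphertext letter is 'V' (position 21).
Step 3: Shift = (21 - 4) mod 26 = 17.
Step 4: Decrypt 'VEU' by shifting back 17:
  V -> E
  E -> N
  U -> D
Step 5: 'VEU' decrypts to 'END'.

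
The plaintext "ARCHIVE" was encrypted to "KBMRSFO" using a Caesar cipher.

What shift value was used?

Step 1: Compare first letters: A (position 0) -> K (position 10).
Step 2: Shift = (10 - 0) mod 26 = 10.
The shift value is 10.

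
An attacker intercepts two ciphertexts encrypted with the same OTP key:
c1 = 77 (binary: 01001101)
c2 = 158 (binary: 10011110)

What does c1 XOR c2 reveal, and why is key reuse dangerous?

Step 1: c1 XOR c2 = (m1 XOR k) XOR (m2 XOR k).
Step 2: By XOR associativity/commutativity: = m1 XOR m2 XOR k XOR k = m1 XOR m2.
Step 3: 01001101 XOR 10011110 = 11010011 = 211.
Step 4: The key cancels out! An attacker learns m1 XOR m2 = 211, revealing the relationship between plaintexts.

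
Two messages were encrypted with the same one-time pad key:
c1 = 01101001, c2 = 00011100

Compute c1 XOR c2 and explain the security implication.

Step 1: c1 XOR c2 = (m1 XOR k) XOR (m2 XOR k).
Step 2: By XOR associativity/commutativity: = m1 XOR m2 XOR k XOR k = m1 XOR m2.
Step 3: 01101001 XOR 00011100 = 01110101 = 117.
Step 4: The key cancels out! An attacker learns m1 XOR m2 = 117, revealing the relationship between plaintexts.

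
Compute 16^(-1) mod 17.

Step 1: We need x such that 16 * x = 1 (mod 17).
Step 2: Using the extended Euclidean algorithm or trial:
  16 * 16 = 256 = 15 * 17 + 1.
Step 3: Since 256 mod 17 = 1, the inverse is x = 16.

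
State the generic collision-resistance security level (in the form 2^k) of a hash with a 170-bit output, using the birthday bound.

Step 1: The birthday paradox gives collision probability ~50% after sqrt(2^n) = 2^(n/2) hashes.
Step 2: For 170-bit output: 2^(170/2) = 2^85.
Step 3: Approximately 2^85 hash computations needed.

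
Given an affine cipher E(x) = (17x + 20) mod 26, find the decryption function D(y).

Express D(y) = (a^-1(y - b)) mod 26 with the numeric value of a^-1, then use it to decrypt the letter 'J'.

Step 1: Find a^-1, the modular inverse of 17 mod 26.
Step 2: We need 17 * a^-1 = 1 (mod 26).
Step 3: 17 * 23 = 391 = 15 * 26 + 1, so a^-1 = 23.
Step 4: D(y) = 23(y - 20) mod 26.
Step 5: Apply to 'J' (y = 9): D(9) = 23 * (9 - 20) mod 26 = 23 * -11 mod 26 = 7 -> 'H'.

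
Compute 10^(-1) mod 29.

Step 1: We need x such that 10 * x = 1 (mod 29).
Step 2: Using the extended Euclidean algorithm or trial:
  10 * 3 = 30 = 1 * 29 + 1.
Step 3: Since 30 mod 29 = 1, the inverse is x = 3.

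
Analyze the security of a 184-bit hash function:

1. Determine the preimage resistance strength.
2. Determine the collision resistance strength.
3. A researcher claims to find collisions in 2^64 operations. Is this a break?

Step 1: Preimage resistance requires brute-force of 2^184 operations.
Step 2: Collision resistance (birthday bound) = 2^(184/2) = 2^92.
Step 3: The claimed attack costs 2^64 operations.
Step 4: Since 2^64 < 2^92, the claimed attack beats the generic birthday bound, so collision resistance is broken.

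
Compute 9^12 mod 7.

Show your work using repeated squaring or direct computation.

Step 1: Compute 9^12 mod 7 step by step, reducing modulo 7 at each step.
  9^1 mod 7 = 2
  9^2 mod 7 = (2 * 9) mod 7 = 4
  9^3 mod 7 = (4 * 9) mod 7 = 1
  9^4 mod 7 = (1 * 9) mod 7 = 2
  9^5 mod 7 = (2 * 9) mod 7 = 4
  9^6 mod 7 = (4 * 9) mod 7 = 1
  9^7 mod 7 = (1 * 9) mod 7 = 2
  9^8 mod 7 = (2 * 9) mod 7 = 4
  9^9 mod 7 = (4 * 9) mod 7 = 1
  9^10 mod 7 = (1 * 9) mod 7 = 2
  9^11 mod 7 = (2 * 9) mod 7 = 4
  9^12 mod 7 = (4 * 9) mod 7 = 1
Step 2: Result = 1.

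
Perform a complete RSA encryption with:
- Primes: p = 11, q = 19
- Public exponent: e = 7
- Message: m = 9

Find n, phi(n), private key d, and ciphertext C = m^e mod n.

Step 1: n = 11 * 19 = 209.
Step 2: phi(n) = (11-1)(19-1) = 10 * 18 = 180.
Step 3: Find d = 7^(-1) mod 180 = 103.
  Verify: 7 * 103 = 721 = 1 (mod 180).
Step 4: C = 9^7 mod 209 = 4.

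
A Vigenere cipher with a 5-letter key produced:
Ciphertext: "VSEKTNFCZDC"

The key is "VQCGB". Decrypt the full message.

Step 1: Key 'VQCGB' has length 5. Extended key: VQCGBVQCGBV
Step 2: Decrypt each position:
  V(21) - V(21) = 0 = A
  S(18) - Q(16) = 2 = C
  E(4) - C(2) = 2 = C
  K(10) - G(6) = 4 = E
  T(19) - B(1) = 18 = S
  N(13) - V(21) = 18 = S
  F(5) - Q(16) = 15 = P
  C(2) - C(2) = 0 = A
  Z(25) - G(6) = 19 = T
  D(3) - B(1) = 2 = C
  C(2) - V(21) = 7 = H
Plaintext: ACCESSPATCH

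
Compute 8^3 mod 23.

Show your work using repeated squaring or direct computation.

Step 1: Compute 8^3 mod 23 step by step, reducing modulo 23 at each step.
  8^1 mod 23 = 8
  8^2 mod 23 = (8 * 8) mod 23 = 18
  8^3 mod 23 = (18 * 8) mod 23 = 6
Step 2: Result = 6.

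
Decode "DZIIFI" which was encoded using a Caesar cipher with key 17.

Step 1: Reverse the shift by subtracting 17 from each letter position.
  D (position 3) -> position (3-17) mod 26 = 12 -> M
  Z (position 25) -> position (25-17) mod 26 = 8 -> I
  I (position 8) -> position (8-17) mod 26 = 17 -> R
  I (position 8) -> position (8-17) mod 26 = 17 -> R
  F (position 5) -> position (5-17) mod 26 = 14 -> O
  I (position 8) -> position (8-17) mod 26 = 17 -> R
Decrypted message: MIRROR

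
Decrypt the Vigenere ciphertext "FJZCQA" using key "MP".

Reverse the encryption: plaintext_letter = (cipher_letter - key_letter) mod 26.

Step 1: Extend key: MPMPMP
Step 2: Decrypt each letter (c - k) mod 26:
  F(5) - M(12) = (5-12) mod 26 = 19 = T
  J(9) - P(15) = (9-15) mod 26 = 20 = U
  Z(25) - M(12) = (25-12) mod 26 = 13 = N
  C(2) - P(15) = (2-15) mod 26 = 13 = N
  Q(16) - M(12) = (16-12) mod 26 = 4 = E
  A(0) - P(15) = (0-15) mod 26 = 11 = L
Plaintext: TUNNEL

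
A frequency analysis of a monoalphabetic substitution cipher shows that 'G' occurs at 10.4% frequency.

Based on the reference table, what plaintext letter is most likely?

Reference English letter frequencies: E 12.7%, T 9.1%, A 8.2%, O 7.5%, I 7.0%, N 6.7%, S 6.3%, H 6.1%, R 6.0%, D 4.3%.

Step 1: The observed frequency is 10.4%.
Step 2: Compare with English frequencies:
  E: 12.7% (difference: 2.3%)
  T: 9.1% (difference: 1.3%) <-- closest
  A: 8.2% (difference: 2.2%)
  O: 7.5% (difference: 2.9%)
  I: 7.0% (difference: 3.4%)
  N: 6.7% (difference: 3.7%)
  S: 6.3% (difference: 4.1%)
  H: 6.1% (difference: 4.3%)
  R: 6.0% (difference: 4.4%)
  D: 4.3% (difference: 6.1%)
Step 3: 'G' most likely represents 'T' (frequency 9.1%).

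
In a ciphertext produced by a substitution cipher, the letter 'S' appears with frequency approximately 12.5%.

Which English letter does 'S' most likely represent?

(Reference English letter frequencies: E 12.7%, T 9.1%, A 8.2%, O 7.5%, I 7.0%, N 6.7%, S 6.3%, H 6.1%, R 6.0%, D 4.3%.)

Step 1: The observed frequency is 12.5%.
Step 2: Compare with English frequencies:
  E: 12.7% (difference: 0.2%) <-- closest
  T: 9.1% (difference: 3.4%)
  A: 8.2% (difference: 4.3%)
  O: 7.5% (difference: 5.0%)
  I: 7.0% (difference: 5.5%)
  N: 6.7% (difference: 5.8%)
  S: 6.3% (difference: 6.2%)
  H: 6.1% (difference: 6.4%)
  R: 6.0% (difference: 6.5%)
  D: 4.3% (difference: 8.2%)
Step 3: 'S' most likely represents 'E' (frequency 12.7%).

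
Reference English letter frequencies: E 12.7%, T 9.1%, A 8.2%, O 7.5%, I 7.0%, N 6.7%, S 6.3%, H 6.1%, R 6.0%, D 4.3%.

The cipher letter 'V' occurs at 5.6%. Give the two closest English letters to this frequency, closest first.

Step 1: Observed frequency of 'V' is 5.6%.
Step 2: Compute distances to each reference frequency and sort:
  R (6.0%): difference = 0.4% <-- BEST
  H (6.1%): difference = 0.5% <-- RUNNER-UP
  S (6.3%): difference = 0.7%
  N (6.7%): difference = 1.1%
  D (4.3%): difference = 1.3%
Step 3: Most likely is 'R' (6.0%, diff 0.4%); second most likely is 'H' (6.1%, diff 0.5%).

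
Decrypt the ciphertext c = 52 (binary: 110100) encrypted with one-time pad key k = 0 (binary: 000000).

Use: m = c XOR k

Step 1: XOR ciphertext with key:
  Ciphertext: 110100
  Key:        000000
  XOR:        110100
Step 2: Plaintext = 110100 = 52 in decimal.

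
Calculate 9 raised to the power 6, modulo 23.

Step 1: Compute 9^6 mod 23 step by step, reducing modulo 23 at each step.
  9^1 mod 23 = 9
  9^2 mod 23 = (9 * 9) mod 23 = 12
  9^3 mod 23 = (12 * 9) mod 23 = 16
  9^4 mod 23 = (16 * 9) mod 23 = 6
  9^5 mod 23 = (6 * 9) mod 23 = 8
  9^6 mod 23 = (8 * 9) mod 23 = 3
Step 2: Result = 3.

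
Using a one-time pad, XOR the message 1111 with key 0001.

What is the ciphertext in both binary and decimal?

Step 1: Write out the XOR operation bit by bit:
  Message: 1111
  Key:     0001
  XOR:     1110
Step 2: Convert to decimal: 1110 = 14.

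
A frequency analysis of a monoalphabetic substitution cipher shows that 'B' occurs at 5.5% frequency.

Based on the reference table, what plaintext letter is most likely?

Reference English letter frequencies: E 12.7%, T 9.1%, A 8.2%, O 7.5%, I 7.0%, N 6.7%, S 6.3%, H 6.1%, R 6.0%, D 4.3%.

Step 1: The observed frequency is 5.5%.
Step 2: Compare with English frequencies:
  E: 12.7% (difference: 7.2%)
  T: 9.1% (difference: 3.6%)
  A: 8.2% (difference: 2.7%)
  O: 7.5% (difference: 2.0%)
  I: 7.0% (difference: 1.5%)
  N: 6.7% (difference: 1.2%)
  S: 6.3% (difference: 0.8%)
  H: 6.1% (difference: 0.6%)
  R: 6.0% (difference: 0.5%) <-- closest
  D: 4.3% (difference: 1.2%)
Step 3: 'B' most likely represents 'R' (frequency 6.0%).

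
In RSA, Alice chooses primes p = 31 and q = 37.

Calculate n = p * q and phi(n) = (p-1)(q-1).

Step 1: n = p * q = 31 * 37 = 1147.
Step 2: phi(n) = (p-1)(q-1) = 30 * 36 = 1080.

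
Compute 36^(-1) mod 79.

Step 1: We need x such that 36 * x = 1 (mod 79).
Step 2: Using the extended Euclidean algorithm or trial:
  36 * 11 = 396 = 5 * 79 + 1.
Step 3: Since 396 mod 79 = 1, the inverse is x = 11.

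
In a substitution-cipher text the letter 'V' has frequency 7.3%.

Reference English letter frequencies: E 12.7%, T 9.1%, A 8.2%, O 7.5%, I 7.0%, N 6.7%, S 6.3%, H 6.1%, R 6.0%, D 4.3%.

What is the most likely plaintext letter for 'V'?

Step 1: The observed frequency is 7.3%.
Step 2: Compare with English frequencies:
  E: 12.7% (difference: 5.4%)
  T: 9.1% (difference: 1.8%)
  A: 8.2% (difference: 0.9%)
  O: 7.5% (difference: 0.2%) <-- closest
  I: 7.0% (difference: 0.3%)
  N: 6.7% (difference: 0.6%)
  S: 6.3% (difference: 1.0%)
  H: 6.1% (difference: 1.2%)
  R: 6.0% (difference: 1.3%)
  D: 4.3% (difference: 3.0%)
Step 3: 'V' most likely represents 'O' (frequency 7.5%).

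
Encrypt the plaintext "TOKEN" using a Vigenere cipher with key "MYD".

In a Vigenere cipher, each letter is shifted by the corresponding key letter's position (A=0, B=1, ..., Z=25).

Step 1: Repeat key to match plaintext length:
  Plaintext: TOKEN
  Key:       MYDMY
Step 2: Encrypt each letter:
  T(19) + M(12) = (19+12) mod 26 = 5 = F
  O(14) + Y(24) = (14+24) mod 26 = 12 = M
  K(10) + D(3) = (10+3) mod 26 = 13 = N
  E(4) + M(12) = (4+12) mod 26 = 16 = Q
  N(13) + Y(24) = (13+24) mod 26 = 11 = L
Ciphertext: FMNQL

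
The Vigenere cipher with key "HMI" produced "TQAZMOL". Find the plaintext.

Step 1: Extend key: HMIHMIH
Step 2: Decrypt each letter (c - k) mod 26:
  T(19) - H(7) = (19-7) mod 26 = 12 = M
  Q(16) - M(12) = (16-12) mod 26 = 4 = E
  A(0) - I(8) = (0-8) mod 26 = 18 = S
  Z(25) - H(7) = (25-7) mod 26 = 18 = S
  M(12) - M(12) = (12-12) mod 26 = 0 = A
  O(14) - I(8) = (14-8) mod 26 = 6 = G
  L(11) - H(7) = (11-7) mod 26 = 4 = E
Plaintext: MESSAGE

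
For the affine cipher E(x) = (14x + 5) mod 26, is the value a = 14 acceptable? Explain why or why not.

Step 1: Compute gcd(14, 26).
Step 2: gcd(14, 26) = 2.
Since gcd = 2 != 1, 14 shares a common factor with 26, so it cannot be used.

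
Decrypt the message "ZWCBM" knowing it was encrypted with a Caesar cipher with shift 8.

Step 1: Reverse the shift by subtracting 8 from each letter position.
  Z (position 25) -> position (25-8) mod 26 = 17 -> R
  W (position 22) -> position (22-8) mod 26 = 14 -> O
  C (position 2) -> position (2-8) mod 26 = 20 -> U
  B (position 1) -> position (1-8) mod 26 = 19 -> T
  M (position 12) -> position (12-8) mod 26 = 4 -> E
Decrypted message: ROUTE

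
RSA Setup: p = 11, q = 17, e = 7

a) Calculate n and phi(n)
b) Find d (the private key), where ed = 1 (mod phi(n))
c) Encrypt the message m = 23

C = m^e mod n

Step 1: n = 11 * 17 = 187.
Step 2: phi(n) = (11-1)(17-1) = 10 * 16 = 160.
Step 3: Find d = 7^(-1) mod 160 = 23.
  Verify: 7 * 23 = 161 = 1 (mod 160).
Step 4: C = 23^7 mod 187 = 133.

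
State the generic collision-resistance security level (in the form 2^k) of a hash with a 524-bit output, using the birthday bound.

Step 1: The birthday paradox gives collision probability ~50% after sqrt(2^n) = 2^(n/2) hashes.
Step 2: For 524-bit output: 2^(524/2) = 2^262.
Step 3: Approximately 2^262 hash computations needed.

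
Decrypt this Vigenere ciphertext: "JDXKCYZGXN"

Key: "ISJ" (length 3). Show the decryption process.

Step 1: Key 'ISJ' has length 3. Extended key: ISJISJISJI
Step 2: Decrypt each position:
  J(9) - I(8) = 1 = B
  D(3) - S(18) = 11 = L
  X(23) - J(9) = 14 = O
  K(10) - I(8) = 2 = C
  C(2) - S(18) = 10 = K
  Y(24) - J(9) = 15 = P
  Z(25) - I(8) = 17 = R
  G(6) - S(18) = 14 = O
  X(23) - J(9) = 14 = O
  N(13) - I(8) = 5 = F
Plaintext: BLOCKPROOF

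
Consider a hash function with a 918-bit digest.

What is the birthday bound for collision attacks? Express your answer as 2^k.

Step 1: The birthday paradox gives collision probability ~50% after sqrt(2^n) = 2^(n/2) hashes.
Step 2: For 918-bit output: 2^(918/2) = 2^459.
Step 3: Approximately 2^459 hash computations needed.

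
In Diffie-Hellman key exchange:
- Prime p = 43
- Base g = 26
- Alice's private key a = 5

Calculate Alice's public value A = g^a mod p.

Step 1: A = g^a mod p = 26^5 mod 43.
  26^1 mod 43 = 26
  26^2 mod 43 = (26 * 26) mod 43 = 31
  26^3 mod 43 = (31 * 26) mod 43 = 32
  26^4 mod 43 = (32 * 26) mod 43 = 15
  26^5 mod 43 = (15 * 26) mod 43 = 3
Result: A = 3.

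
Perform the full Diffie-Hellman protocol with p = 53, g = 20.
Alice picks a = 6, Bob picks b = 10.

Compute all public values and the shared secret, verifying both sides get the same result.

Step 1: A = g^a mod p = 20^6 mod 53 = 9.
Step 2: B = g^b mod p = 20^10 mod 53 = 43.
Step 3: Alice computes s = B^a mod p = 43^6 mod 53 = 49.
Step 4: Bob computes s = A^b mod p = 9^10 mod 53 = 49.
Both sides agree: shared secret = 49.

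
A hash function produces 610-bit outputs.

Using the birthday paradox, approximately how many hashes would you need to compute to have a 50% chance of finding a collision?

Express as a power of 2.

Step 1: The birthday paradox gives collision probability ~50% after sqrt(2^n) = 2^(n/2) hashes.
Step 2: For 610-bit output: 2^(610/2) = 2^305.
Step 3: Approximately 2^305 hash computations needed.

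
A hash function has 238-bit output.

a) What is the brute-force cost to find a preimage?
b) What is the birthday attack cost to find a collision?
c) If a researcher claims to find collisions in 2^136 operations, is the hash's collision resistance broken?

Step 1: Preimage resistance requires brute-force of 2^238 operations.
Step 2: Collision resistance (birthday bound) = 2^(238/2) = 2^119.
Step 3: The claimed attack costs 2^136 operations.
Step 4: Since 2^136 >= 2^119, the claimed attack is no faster than the generic birthday attack, so this does not break collision resistance.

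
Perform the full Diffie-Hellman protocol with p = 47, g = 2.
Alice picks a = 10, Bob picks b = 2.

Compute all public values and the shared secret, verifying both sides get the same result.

Step 1: A = g^a mod p = 2^10 mod 47 = 37.
Step 2: B = g^b mod p = 2^2 mod 47 = 4.
Step 3: Alice computes s = B^a mod p = 4^10 mod 47 = 6.
Step 4: Bob computes s = A^b mod p = 37^2 mod 47 = 6.
Both sides agree: shared secret = 6.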